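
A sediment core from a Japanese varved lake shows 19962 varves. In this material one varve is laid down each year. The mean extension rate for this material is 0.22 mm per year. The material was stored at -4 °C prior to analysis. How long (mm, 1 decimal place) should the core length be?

The record spans 19962 years at 0.22 mm per year.
19962 years at 0.22 mm/year gives 0.22 × 19962 = 4391.6 mm.

4391.6 mm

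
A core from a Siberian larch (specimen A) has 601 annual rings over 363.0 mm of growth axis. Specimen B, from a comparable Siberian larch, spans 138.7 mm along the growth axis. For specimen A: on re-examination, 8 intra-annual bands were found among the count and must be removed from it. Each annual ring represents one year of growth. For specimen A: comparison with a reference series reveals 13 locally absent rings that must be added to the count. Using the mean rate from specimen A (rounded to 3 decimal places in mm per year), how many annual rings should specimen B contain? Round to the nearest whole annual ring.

Specimen A: correcting the raw count gives 601 − 8 + 13 = 606 true annual rings.
A: Extension rate ≈ 363.0 / 606 = 0.599 mm per year.
Specimen B: 138.7 mm / 0.599 mm per year = 231.55 years ≈ 232 annual rings.

232 annual rings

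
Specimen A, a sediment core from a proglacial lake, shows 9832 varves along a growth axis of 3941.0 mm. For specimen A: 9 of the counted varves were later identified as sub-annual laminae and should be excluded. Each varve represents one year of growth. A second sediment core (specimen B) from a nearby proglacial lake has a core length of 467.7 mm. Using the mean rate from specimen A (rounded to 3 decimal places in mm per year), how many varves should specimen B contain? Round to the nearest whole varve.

Specimen A: adjusted count: 9832 − 9 = 9823 varves.
A: Mean rate = 3941.0 mm / 9823 years ≈ 0.401 mm per year.
B spans 467.7 / 0.401 = 1166.33 years ≈ 1166 varves.

1166 varves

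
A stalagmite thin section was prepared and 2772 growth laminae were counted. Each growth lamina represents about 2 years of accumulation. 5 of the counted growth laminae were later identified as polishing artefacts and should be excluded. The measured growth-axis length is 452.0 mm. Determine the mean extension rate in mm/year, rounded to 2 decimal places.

After corrections the count is 2772 − 5 = 2767 growth laminae.
2767 growth laminae at 2 years each span 2767 × 2 = 5534 years.
Extension rate ≈ 452.0 / 5534 = 0.08 mm/year.

0.08 mm/year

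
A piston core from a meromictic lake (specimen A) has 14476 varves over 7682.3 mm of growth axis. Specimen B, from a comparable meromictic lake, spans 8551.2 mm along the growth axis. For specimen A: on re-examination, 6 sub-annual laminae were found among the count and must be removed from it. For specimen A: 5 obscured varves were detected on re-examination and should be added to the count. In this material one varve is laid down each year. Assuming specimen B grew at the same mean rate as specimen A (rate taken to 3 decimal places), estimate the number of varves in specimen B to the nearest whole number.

16104 varves

Specimen A: true varve count = 14476 − 6 + 5 = 14475.
A: Mean rate = 7682.3 mm / 14475 years ≈ 0.531 mm/yr.
For B, 8551.2 / 0.531 = 16103.95 years ≈ 16104 varves.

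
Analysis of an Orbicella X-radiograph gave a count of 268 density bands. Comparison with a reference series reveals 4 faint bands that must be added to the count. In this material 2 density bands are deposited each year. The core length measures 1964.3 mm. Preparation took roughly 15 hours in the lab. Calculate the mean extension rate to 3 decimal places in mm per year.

14.443 mm per year

True density band count = 268 + 4 = 272.
Dividing by 2 density bands per year: 272 / 2 = 136 years.
1964.3 mm over 136 years gives 1964.3 / 136 ≈ 14.443 mm per year.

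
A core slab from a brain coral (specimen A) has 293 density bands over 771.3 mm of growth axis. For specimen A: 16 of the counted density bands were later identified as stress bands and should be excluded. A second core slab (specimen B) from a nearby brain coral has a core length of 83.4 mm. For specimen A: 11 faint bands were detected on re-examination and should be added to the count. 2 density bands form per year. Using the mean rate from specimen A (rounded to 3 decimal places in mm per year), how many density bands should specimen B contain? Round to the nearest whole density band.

Specimen A: correcting the raw count gives 293 − 16 + 11 = 288 true density bands.
Specimen A: with 2 density bands per year, 288 / 2 = 144 years.
A: 771.3 mm over 144 years gives 771.3 / 144 ≈ 5.356 mm/year.
Specimen B: 83.4 mm / 5.356 mm per year = 15.57 years; at 2 density bands per year that is 15.57 × 2 ≈ 31 density bands.

31 density bands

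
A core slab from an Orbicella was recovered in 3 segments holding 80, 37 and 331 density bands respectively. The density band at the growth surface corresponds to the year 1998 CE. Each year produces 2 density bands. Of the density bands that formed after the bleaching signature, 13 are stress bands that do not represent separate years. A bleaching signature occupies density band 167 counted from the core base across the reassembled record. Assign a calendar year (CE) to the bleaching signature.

1864 CE

Total density bands = 80 + 37 + 331 = 448.
The bleaching signature sits at density band 167 from the core base, so 448 − 167 = 281 density bands formed after it.
Excluding 13 false density bands: 281 − 13 = 268.
Dividing by 2 density bands per year: 268 / 2 = 134 years.
Counting back 134 years from 1998 CE places the bleaching signature in 1998 − 134 = 1864 CE.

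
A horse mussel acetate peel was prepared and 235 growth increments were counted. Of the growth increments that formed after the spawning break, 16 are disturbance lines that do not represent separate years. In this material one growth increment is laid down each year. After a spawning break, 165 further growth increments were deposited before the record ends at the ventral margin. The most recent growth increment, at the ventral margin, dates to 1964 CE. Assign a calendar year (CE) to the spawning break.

1815 CE

There are 165 growth increments younger than the spawning break.
Excluding 16 false growth increments: 165 − 16 = 149.
The growth increment at the ventral margin is 1964 CE, so the spawning break dates to 1964 − 149 = 1815 CE.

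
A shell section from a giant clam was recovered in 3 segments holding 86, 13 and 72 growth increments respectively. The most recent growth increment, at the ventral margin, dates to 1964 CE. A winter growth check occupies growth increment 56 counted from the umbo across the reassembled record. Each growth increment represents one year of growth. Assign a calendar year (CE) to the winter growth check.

Total growth increments = 86 + 13 + 72 = 171.
The winter growth check sits at growth increment 56 from the umbo, so 171 − 56 = 115 growth increments formed after it.
1964 − 115 = 1849 CE.

1849 CE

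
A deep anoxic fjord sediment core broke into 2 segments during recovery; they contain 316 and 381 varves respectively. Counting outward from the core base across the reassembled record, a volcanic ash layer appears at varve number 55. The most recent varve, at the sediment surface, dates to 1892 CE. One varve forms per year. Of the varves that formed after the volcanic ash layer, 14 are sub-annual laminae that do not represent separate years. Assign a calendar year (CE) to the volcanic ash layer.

1264 CE

Total varves = 316 + 381 = 697.
Between varve 55 and the sediment surface there are 697 − 55 = 642 varves.
Excluding 14 false varves: 642 − 14 = 628.
The varve at the sediment surface is 1892 CE, so the volcanic ash layer dates to 1892 − 628 = 1264 CE.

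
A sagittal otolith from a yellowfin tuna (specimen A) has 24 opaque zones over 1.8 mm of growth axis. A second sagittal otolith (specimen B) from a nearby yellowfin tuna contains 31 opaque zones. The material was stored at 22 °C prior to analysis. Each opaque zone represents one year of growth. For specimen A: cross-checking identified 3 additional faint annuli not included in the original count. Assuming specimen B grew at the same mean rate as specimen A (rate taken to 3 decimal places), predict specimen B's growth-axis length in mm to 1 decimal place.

2.1 mm

Specimen A: after corrections the count is 24 + 3 = 27 opaque zones.
A: Extension rate ≈ 1.8 / 27 = 0.067 mm/yr.
Length of B = 0.067 × 31 = 2.1 mm.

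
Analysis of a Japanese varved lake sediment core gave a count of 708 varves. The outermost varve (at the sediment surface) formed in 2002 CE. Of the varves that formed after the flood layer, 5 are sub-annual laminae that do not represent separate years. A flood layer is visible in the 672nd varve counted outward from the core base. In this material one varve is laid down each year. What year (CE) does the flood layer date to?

1971 CE

The flood layer sits at varve 672 from the core base, so 708 − 672 = 36 varves formed after it.
36 − 5 false = 31 true varves after the flood layer.
The varve at the sediment surface is 2002 CE, so the flood layer dates to 2002 − 31 = 1971 CE.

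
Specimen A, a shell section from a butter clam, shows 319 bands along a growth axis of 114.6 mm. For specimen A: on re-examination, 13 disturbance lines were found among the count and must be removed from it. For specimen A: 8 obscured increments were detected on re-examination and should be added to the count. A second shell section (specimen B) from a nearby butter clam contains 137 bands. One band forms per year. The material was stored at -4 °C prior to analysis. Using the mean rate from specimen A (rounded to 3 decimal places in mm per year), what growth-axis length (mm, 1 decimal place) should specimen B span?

50.0 mm

Specimen A: adjusted count: 319 − 13 + 8 = 314 bands.
A: 114.6 mm over 314 years gives 114.6 / 314 ≈ 0.365 mm per year.
B's length ≈ 0.365 × 137 = 50.0 mm.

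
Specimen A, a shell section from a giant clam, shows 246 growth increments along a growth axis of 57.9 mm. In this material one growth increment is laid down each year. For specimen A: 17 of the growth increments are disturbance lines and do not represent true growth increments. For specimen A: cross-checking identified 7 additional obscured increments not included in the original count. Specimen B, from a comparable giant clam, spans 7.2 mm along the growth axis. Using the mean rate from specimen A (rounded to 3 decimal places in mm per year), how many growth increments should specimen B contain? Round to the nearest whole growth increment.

29 growth increments

Specimen A: correcting the raw count gives 246 − 17 + 7 = 236 true growth increments.
A: Mean rate = 57.9 mm / 236 years ≈ 0.245 mm/yr.
For B, 7.2 / 0.245 = 29.39 years ≈ 29 growth increments.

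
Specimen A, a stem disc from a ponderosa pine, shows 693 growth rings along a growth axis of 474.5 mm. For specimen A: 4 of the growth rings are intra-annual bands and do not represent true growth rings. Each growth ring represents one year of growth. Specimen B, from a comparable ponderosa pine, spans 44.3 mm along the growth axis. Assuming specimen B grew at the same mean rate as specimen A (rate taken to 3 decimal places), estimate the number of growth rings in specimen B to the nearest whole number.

64 growth rings

Specimen A: correcting the raw count gives 693 − 4 = 689 true growth rings.
A: Mean rate = 474.5 mm / 689 years ≈ 0.689 mm/year.
For B, 44.3 / 0.689 = 64.30 years ≈ 64 growth rings.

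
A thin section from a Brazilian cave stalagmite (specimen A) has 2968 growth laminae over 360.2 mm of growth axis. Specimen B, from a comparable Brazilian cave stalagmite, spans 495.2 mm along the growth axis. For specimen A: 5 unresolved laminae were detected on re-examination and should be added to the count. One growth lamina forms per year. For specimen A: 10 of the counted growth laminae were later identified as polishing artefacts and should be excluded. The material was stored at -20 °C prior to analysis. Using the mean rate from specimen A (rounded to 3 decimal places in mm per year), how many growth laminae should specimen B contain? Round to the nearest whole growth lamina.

4059 growth laminae

Specimen A: adjusted count: 2968 − 10 + 5 = 2963 growth laminae.
A: 360.2 mm over 2963 years gives 360.2 / 2963 ≈ 0.122 mm per year.
B spans 495.2 / 0.122 = 4059.02 years ≈ 4059 growth laminae.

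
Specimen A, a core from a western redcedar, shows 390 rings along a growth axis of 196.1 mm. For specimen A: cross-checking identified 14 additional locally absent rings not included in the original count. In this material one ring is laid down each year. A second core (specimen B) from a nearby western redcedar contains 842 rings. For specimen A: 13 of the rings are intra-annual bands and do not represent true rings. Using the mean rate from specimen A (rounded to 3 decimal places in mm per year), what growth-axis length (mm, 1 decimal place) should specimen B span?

422.7 mm

Specimen A: correcting the raw count gives 390 − 13 + 14 = 391 true rings.
A: Extension rate ≈ 196.1 / 391 = 0.502 mm/year.
For B, 0.502 mm/year × 842 years = 422.7 mm.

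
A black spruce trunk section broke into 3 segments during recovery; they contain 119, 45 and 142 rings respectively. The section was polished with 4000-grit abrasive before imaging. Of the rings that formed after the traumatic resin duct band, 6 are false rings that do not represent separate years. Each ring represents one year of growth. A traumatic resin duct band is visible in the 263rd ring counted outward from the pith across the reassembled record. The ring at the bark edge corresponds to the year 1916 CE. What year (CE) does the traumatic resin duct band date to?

1879 CE

Total rings = 119 + 45 + 142 = 306.
306 − 263 = 43 rings lie beyond the traumatic resin duct band toward the bark edge.
43 − 6 false = 37 true rings after the traumatic resin duct band.
1916 − 37 = 1879 CE.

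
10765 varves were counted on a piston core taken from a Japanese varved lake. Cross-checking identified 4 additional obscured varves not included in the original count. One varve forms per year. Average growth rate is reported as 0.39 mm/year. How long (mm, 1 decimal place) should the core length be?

Adjusted count: 10765 + 4 = 10769 varves.
Length ≈ 0.39 × 10769 = 4199.9 mm.

4199.9 mm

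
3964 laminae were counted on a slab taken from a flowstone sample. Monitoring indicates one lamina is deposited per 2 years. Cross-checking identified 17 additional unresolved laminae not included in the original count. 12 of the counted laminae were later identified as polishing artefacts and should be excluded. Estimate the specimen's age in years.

7938 years

After corrections the count is 3964 − 12 + 17 = 3969 laminae.
Multiplying by 2 years per lamina: 3969 × 2 = 7938 years.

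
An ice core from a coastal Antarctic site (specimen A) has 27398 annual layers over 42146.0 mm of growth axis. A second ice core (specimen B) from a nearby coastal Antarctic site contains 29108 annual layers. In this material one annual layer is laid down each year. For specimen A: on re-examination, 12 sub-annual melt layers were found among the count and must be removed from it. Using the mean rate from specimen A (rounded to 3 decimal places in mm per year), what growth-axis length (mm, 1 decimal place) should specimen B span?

44797.2 mm

Specimen A: after corrections the count is 27398 − 12 = 27386 annual layers.
A: Extension rate ≈ 42146.0 / 27386 = 1.539 mm per year.
Length of B = 1.539 × 29108 = 44797.2 mm.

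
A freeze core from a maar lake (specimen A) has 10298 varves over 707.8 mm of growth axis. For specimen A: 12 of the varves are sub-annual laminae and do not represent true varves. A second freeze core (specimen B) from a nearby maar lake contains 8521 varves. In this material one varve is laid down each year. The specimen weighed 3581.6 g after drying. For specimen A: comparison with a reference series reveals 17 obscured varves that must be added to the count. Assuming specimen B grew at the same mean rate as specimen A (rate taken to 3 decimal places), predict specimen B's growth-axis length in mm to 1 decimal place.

587.9 mm

Specimen A: adjusted count: 10298 − 12 + 17 = 10303 varves.
A: 707.8 mm over 10303 years gives 707.8 / 10303 ≈ 0.069 mm/yr.
B's length ≈ 0.069 × 8521 = 587.9 mm.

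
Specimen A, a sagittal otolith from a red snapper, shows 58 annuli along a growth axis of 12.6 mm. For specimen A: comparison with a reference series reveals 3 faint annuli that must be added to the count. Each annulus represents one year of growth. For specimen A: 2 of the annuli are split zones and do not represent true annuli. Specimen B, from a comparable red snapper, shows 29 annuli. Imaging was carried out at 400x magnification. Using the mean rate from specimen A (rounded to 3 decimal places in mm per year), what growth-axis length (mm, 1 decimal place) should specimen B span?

Specimen A: adjusted count: 58 − 2 + 3 = 59 annuli.
A: 12.6 mm over 59 years gives 12.6 / 59 ≈ 0.214 mm per year.
Length of B = 0.214 × 29 = 6.2 mm.

6.2 mm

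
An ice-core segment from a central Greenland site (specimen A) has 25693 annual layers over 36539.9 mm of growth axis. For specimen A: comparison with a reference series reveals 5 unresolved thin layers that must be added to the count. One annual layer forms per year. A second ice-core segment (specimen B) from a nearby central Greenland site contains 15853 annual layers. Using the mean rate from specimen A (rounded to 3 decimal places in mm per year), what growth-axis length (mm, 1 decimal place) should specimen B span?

22543.0 mm

Specimen A: correcting the raw count gives 25693 + 5 = 25698 true annual layers.
A: Extension rate ≈ 36539.9 / 25698 = 1.422 mm/year.
For B, 1.422 mm/year × 15853 years = 22543.0 mm.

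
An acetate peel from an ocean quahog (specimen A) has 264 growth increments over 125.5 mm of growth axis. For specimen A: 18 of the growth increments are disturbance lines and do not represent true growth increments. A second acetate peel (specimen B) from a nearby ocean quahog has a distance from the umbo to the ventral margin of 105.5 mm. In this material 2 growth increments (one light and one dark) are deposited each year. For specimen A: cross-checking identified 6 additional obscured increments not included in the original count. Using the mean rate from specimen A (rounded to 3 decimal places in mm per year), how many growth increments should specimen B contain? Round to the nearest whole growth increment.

Specimen A: after corrections the count is 264 − 18 + 6 = 252 growth increments.
Specimen A: dividing by 2 growth increments per year: 252 / 2 = 126 years.
A: Extension rate ≈ 125.5 / 126 = 0.996 mm/year.
Specimen B: 105.5 mm / 0.996 mm per year = 105.92 years; at 2 growth increments per year that is 105.92 × 2 ≈ 212 growth increments.

212 growth increments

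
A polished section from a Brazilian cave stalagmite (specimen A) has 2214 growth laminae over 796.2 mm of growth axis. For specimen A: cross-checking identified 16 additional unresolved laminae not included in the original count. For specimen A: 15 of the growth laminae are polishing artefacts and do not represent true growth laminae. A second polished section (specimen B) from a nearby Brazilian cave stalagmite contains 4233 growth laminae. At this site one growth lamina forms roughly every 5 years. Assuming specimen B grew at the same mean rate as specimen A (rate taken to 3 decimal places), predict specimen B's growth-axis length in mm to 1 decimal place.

Specimen A: adjusted count: 2214 − 15 + 16 = 2215 growth laminae.
Specimen A: 2215 growth laminae at 5 years each span 2215 × 5 = 11075 years.
A: Mean rate = 796.2 mm / 11075 years ≈ 0.072 mm/yr.
Specimen B: 4233 growth laminae at 5 years each span 4233 × 5 = 21165 years. B's length ≈ 0.072 × 21165 = 1523.9 mm.

1523.9 mm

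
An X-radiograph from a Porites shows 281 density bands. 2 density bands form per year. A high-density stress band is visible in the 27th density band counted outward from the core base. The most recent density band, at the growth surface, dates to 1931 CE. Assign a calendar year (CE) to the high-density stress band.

1804 CE

281 − 27 = 254 density bands lie beyond the high-density stress band toward the growth surface.
With 2 density bands per year, 254 / 2 = 127 years.
1931 − 127 = 1804 CE.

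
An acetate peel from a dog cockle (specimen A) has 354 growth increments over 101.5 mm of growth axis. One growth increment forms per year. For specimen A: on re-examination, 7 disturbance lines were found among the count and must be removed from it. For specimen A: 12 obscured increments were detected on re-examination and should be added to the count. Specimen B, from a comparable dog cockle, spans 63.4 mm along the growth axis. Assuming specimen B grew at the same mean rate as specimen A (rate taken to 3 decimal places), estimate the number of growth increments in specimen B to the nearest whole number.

224 growth increments

Specimen A: true growth increment count = 354 − 7 + 12 = 359.
A: 101.5 mm over 359 years gives 101.5 / 359 ≈ 0.283 mm per year.
For B, 63.4 / 0.283 = 224.03 years ≈ 224 growth increments.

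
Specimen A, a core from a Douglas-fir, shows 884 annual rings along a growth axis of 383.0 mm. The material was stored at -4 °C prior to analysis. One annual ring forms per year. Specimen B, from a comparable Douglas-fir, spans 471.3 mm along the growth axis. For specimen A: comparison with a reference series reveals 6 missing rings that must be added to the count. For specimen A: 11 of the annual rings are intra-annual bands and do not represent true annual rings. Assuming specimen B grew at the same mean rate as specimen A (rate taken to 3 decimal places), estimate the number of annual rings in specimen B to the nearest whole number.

Specimen A: true annual ring count = 884 − 11 + 6 = 879.
A: Mean rate = 383.0 mm / 879 years ≈ 0.436 mm/year.
Specimen B: 471.3 mm / 0.436 mm per year = 1080.96 years ≈ 1081 annual rings.

1081 annual rings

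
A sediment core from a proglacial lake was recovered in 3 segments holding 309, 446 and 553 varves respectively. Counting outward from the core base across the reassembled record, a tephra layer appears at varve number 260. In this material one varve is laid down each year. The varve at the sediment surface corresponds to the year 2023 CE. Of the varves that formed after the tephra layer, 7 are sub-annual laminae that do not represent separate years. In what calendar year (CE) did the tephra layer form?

Total varves = 309 + 446 + 553 = 1308.
1308 − 260 = 1048 varves lie beyond the tephra layer toward the sediment surface.
1048 − 7 false = 1041 true varves after the tephra layer.
2023 − 1041 = 982 CE.

982 CE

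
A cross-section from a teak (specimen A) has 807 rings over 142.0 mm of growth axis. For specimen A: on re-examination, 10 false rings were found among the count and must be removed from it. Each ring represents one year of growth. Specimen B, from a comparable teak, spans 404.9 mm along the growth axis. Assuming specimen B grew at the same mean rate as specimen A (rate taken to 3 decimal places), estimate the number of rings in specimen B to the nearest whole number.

2275 rings

Specimen A: adjusted count: 807 − 10 = 797 rings.
A: Mean rate = 142.0 mm / 797 years ≈ 0.178 mm per year.
B spans 404.9 / 0.178 = 2274.72 years ≈ 2275 rings.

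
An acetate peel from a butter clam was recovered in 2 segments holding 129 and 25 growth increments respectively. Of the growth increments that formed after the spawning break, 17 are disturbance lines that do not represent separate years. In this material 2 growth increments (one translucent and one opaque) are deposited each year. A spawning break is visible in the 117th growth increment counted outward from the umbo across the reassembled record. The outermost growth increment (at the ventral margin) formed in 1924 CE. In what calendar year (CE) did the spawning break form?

Total growth increments = 129 + 25 = 154.
Between growth increment 117 and the ventral margin there are 154 − 117 = 37 growth increments.
Removing the 17 false growth increments leaves 37 − 17 = 20 true growth increments beyond the spawning break.
20 growth increments at 2 per year is 20 / 2 = 10 years.
Counting back 10 years from 1924 CE places the spawning break in 1924 − 10 = 1914 CE.

1914 CE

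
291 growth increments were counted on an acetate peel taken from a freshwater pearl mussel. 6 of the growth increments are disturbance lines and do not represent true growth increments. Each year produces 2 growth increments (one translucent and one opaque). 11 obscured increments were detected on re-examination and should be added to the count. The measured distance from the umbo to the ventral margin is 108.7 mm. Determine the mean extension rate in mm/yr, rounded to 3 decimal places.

After corrections the count is 291 − 6 + 11 = 296 growth increments.
With 2 growth increments per year, 296 / 2 = 148 years.
Extension rate ≈ 108.7 / 148 = 0.734 mm/yr.

0.734 mm/yr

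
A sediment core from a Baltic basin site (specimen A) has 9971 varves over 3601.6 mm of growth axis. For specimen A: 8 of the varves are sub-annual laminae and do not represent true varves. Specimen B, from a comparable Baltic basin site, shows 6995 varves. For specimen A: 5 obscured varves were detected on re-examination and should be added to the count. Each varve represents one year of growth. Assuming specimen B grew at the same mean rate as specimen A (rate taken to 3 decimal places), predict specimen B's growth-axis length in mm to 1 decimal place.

2525.2 mm

Specimen A: true varve count = 9971 − 8 + 5 = 9968.
A: Mean rate = 3601.6 mm / 9968 years ≈ 0.361 mm/yr.
B's length ≈ 0.361 × 6995 = 2525.2 mm.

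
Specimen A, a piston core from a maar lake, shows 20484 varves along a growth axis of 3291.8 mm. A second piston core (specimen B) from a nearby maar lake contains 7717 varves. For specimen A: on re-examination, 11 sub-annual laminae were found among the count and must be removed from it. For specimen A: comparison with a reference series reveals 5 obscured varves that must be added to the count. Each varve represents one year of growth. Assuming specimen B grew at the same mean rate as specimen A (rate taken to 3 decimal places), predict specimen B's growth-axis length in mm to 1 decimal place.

1242.4 mm

Specimen A: after corrections the count is 20484 − 11 + 5 = 20478 varves.
A: Mean rate = 3291.8 mm / 20478 years ≈ 0.161 mm/yr.
B's length ≈ 0.161 × 7717 = 1242.4 mm.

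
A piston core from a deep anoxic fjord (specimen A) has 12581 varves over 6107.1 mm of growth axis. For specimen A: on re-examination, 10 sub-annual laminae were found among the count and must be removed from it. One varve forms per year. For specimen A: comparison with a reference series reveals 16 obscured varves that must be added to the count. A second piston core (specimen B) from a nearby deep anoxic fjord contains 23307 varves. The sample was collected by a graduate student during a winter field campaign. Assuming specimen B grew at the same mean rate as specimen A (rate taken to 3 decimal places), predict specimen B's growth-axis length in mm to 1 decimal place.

11303.9 mm

Specimen A: correcting the raw count gives 12581 − 10 + 16 = 12587 true varves.
A: Extension rate ≈ 6107.1 / 12587 = 0.485 mm/year.
Length of B = 0.485 × 23307 = 11303.9 mm.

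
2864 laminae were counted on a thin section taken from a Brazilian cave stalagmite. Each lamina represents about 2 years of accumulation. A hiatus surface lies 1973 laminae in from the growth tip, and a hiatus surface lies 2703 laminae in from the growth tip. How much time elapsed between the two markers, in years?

Separation: 2703 − 1973 = 730 laminae.
At 2 years per lamina, 730 × 2 = 1460 years.

1460 yr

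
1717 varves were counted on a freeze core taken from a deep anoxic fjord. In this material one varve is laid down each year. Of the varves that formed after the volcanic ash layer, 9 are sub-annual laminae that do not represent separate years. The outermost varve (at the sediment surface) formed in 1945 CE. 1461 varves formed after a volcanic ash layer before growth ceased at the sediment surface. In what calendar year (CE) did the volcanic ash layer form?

493 CE

There are 1461 varves younger than the volcanic ash layer.
Removing the 9 false varves leaves 1461 − 9 = 1452 true varves beyond the volcanic ash layer.
1945 − 1452 = 493 CE.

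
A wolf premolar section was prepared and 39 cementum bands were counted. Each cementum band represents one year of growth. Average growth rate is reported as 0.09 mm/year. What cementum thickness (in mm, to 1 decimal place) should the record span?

The record spans 39 years at 0.09 mm per year.
39 years at 0.09 mm/year gives 0.09 × 39 = 3.5 mm.

3.5 mm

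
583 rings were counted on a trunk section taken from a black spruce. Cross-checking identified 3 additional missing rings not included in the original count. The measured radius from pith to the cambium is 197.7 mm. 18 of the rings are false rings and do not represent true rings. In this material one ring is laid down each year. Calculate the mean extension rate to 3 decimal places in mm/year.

True ring count = 583 − 18 + 3 = 568.
Extension rate ≈ 197.7 / 568 = 0.348 mm/year.

0.348 mm/year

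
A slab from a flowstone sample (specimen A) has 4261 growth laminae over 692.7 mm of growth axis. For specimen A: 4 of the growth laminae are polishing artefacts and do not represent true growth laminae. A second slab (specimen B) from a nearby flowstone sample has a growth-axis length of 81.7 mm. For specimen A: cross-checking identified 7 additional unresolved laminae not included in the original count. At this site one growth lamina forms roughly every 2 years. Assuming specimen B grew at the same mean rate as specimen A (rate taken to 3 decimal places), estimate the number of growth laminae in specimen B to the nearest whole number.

504 growth laminae

Specimen A: correcting the raw count gives 4261 − 4 + 7 = 4264 true growth laminae.
Specimen A: at 2 years per growth lamina, 4264 × 2 = 8528 years.
A: 692.7 mm over 8528 years gives 692.7 / 8528 ≈ 0.081 mm/year.
Specimen B: 81.7 mm / 0.081 mm per year = 1008.64 years; at 2 years per growth lamina that is 1008.64 / 2 ≈ 504 growth laminae.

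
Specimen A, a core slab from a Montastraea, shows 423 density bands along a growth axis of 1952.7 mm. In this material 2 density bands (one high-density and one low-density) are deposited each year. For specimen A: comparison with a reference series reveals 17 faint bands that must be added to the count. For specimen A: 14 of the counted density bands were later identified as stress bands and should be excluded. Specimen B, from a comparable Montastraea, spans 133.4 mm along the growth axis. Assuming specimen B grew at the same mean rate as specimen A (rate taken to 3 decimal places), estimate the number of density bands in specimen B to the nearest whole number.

Specimen A: adjusted count: 423 − 14 + 17 = 426 density bands.
Specimen A: 426 density bands at 2 per year is 426 / 2 = 213 years.
A: Mean rate = 1952.7 mm / 213 years ≈ 9.168 mm/year.
Specimen B: 133.4 mm / 9.168 mm per year = 14.55 years; at 2 density bands per year that is 14.55 × 2 ≈ 29 density bands.

29 density bands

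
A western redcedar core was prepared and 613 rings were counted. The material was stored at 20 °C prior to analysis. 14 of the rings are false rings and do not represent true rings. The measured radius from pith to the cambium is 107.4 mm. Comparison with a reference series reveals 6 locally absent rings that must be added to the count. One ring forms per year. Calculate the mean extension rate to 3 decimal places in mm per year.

True ring count = 613 − 14 + 6 = 605.
Extension rate ≈ 107.4 / 605 = 0.178 mm per year.

0.178 mm per year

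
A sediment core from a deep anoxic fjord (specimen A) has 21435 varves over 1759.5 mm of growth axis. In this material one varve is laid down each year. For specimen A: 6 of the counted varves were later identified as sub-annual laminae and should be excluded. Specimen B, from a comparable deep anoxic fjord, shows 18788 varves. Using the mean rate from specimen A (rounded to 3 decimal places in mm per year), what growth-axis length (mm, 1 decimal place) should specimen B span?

1540.6 mm

Specimen A: adjusted count: 21435 − 6 = 21429 varves.
A: Extension rate ≈ 1759.5 / 21429 = 0.082 mm per year.
Length of B = 0.082 × 18788 = 1540.6 mm.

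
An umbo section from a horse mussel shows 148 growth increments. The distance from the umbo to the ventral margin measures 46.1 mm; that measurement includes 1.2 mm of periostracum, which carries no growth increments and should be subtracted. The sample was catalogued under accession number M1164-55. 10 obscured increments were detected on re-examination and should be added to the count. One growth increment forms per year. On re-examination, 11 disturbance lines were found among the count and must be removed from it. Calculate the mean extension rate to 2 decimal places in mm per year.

True growth increment count = 148 − 11 + 10 = 147.
Net length = 46.1 − 1.2 = 44.9 mm.
44.9 mm over 147 years gives 44.9 / 147 ≈ 0.31 mm per year.

0.31 mm per year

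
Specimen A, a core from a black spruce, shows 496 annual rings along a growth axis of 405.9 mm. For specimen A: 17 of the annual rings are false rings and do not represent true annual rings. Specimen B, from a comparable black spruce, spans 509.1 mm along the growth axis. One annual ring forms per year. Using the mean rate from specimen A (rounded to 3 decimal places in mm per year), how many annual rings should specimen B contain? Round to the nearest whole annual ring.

601 annual rings

Specimen A: true annual ring count = 496 − 17 = 479.
A: 405.9 mm over 479 years gives 405.9 / 479 ≈ 0.847 mm/year.
For B, 509.1 / 0.847 = 601.06 years ≈ 601 annual rings.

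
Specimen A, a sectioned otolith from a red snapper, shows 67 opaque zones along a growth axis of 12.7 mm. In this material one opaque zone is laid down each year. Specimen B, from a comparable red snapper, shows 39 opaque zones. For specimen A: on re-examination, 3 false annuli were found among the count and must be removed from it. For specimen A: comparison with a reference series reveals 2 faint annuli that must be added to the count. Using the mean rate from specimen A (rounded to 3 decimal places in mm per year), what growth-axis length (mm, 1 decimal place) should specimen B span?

Specimen A: correcting the raw count gives 67 − 3 + 2 = 66 true opaque zones.
A: 12.7 mm over 66 years gives 12.7 / 66 ≈ 0.192 mm per year.
Length of B = 0.192 × 39 = 7.5 mm.

7.5 mm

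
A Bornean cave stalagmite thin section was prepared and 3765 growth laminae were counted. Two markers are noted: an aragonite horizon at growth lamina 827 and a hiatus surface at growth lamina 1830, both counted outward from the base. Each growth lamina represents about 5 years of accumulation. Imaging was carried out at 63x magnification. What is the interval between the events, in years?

5015 yr

The two markers are separated by 1830 − 827 = 1003 growth laminae.
Multiplying by 5 years per growth lamina: 1003 × 5 = 5015 years.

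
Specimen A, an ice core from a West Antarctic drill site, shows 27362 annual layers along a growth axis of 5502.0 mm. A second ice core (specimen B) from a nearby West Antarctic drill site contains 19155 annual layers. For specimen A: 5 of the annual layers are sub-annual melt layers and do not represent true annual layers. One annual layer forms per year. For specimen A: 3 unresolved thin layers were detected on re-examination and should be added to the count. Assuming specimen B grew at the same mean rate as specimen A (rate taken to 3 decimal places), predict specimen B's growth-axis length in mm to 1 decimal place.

3850.2 mm

Specimen A: adjusted count: 27362 − 5 + 3 = 27360 annual layers.
A: 5502.0 mm over 27360 years gives 5502.0 / 27360 ≈ 0.201 mm/yr.
Length of B = 0.201 × 19155 = 3850.2 mm.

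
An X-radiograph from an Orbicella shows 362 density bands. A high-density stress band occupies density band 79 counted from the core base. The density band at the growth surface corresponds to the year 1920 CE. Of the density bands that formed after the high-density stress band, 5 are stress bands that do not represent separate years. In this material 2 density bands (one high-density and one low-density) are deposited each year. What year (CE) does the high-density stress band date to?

1781 CE

362 − 79 = 283 density bands lie beyond the high-density stress band toward the growth surface.
Removing the 5 false density bands leaves 283 − 5 = 278 true density bands beyond the high-density stress band.
With 2 density bands per year, 278 / 2 = 139 years.
The density band at the growth surface is 1920 CE, so the high-density stress band dates to 1920 − 139 = 1781 CE.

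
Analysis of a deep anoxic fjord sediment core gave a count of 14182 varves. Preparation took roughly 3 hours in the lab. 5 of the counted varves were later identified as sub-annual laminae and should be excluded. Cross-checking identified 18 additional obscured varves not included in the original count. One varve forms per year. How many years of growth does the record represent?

14195 years

Adjusted count: 14182 − 5 + 18 = 14195 varves.
At one varve per year, that is 14195 years.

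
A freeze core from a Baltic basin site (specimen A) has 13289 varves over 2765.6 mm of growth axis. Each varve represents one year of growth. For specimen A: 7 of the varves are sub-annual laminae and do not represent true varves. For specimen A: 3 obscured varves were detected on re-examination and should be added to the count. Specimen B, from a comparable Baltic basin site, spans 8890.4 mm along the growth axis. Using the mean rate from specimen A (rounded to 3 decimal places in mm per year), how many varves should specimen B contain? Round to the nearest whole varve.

Specimen A: true varve count = 13289 − 7 + 3 = 13285.
A: Extension rate ≈ 2765.6 / 13285 = 0.208 mm per year.
Specimen B: 8890.4 mm / 0.208 mm per year = 42742.31 years ≈ 42742 varves.

42742 varves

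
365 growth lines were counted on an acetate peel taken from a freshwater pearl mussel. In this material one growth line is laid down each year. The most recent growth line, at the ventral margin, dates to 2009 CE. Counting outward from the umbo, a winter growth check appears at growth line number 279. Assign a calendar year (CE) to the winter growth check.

1923 CE

Between growth line 279 and the ventral margin there are 365 − 279 = 86 growth lines.
2009 − 86 = 1923 CE.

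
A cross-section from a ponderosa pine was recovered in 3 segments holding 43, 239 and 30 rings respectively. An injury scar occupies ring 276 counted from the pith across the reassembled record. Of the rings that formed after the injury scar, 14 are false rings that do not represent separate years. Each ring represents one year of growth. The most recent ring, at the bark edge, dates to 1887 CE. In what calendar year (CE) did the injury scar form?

1865 CE

Total rings = 43 + 239 + 30 = 312.
The injury scar sits at ring 276 from the pith, so 312 − 276 = 36 rings formed after it.
36 − 14 false = 22 true rings after the injury scar.
1887 − 22 = 1865 CE.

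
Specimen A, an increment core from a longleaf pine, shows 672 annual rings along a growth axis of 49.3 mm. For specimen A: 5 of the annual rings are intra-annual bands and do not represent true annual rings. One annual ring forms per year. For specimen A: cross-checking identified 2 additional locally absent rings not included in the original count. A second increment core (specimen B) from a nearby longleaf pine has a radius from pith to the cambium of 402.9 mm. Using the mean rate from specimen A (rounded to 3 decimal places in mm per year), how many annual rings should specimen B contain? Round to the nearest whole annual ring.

5445 annual rings

Specimen A: correcting the raw count gives 672 − 5 + 2 = 669 true annual rings.
A: Extension rate ≈ 49.3 / 669 = 0.074 mm per year.
For B, 402.9 / 0.074 = 5444.59 years ≈ 5445 annual rings.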